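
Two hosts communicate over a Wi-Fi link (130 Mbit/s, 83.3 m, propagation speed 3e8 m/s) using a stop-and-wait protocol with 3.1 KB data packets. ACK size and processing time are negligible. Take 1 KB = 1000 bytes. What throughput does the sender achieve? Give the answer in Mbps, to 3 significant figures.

130 Mbps

t_tx = L/R = 24800/130000000 = 0.000190769 s.
t_prop = 83.3/300000000 = 2.77667e-07 s; RTT = 5.55333e-07 s.
Cycle = t_tx + RTT = 0.000191325 s.
Throughput = L / cycle = 24800 / 0.000191325 = 130 Mbps.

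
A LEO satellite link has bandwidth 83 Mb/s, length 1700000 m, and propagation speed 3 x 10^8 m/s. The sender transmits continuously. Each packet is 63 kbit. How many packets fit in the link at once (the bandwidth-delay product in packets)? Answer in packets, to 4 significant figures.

Propagation delay = 1700000 / 300000000 = 0.00566667 s.
BDP = R × t_prop = 83000000 × 0.00566667 = 470333 bits.
In packets of 63000 bits: 7.466 packets.

7.466 packets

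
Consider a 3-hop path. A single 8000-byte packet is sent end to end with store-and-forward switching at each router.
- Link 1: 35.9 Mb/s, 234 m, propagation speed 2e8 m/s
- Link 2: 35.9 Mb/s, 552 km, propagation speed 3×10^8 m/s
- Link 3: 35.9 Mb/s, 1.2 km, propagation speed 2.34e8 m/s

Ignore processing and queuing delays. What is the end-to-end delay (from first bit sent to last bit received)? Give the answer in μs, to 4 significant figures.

7194 μs

L = 8000 × 8 = 64000 bits.
Transmission delay per hop = L/R = 64000/35900000 = 1782.73 μs; 3 hops → 5348.19 μs.
Propagation delays (d/s per hop): 1.17, 1840, 5.12821 μs; sum = 1846.3 μs.
End-to-end = 7194 μs.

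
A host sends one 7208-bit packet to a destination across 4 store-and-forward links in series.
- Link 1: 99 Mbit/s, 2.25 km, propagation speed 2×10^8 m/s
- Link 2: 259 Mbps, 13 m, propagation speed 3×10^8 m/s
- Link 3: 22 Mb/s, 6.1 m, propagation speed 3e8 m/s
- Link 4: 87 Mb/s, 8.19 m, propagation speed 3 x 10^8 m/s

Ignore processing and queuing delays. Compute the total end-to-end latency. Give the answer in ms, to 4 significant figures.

0.5225 ms

Transmission delays (L/R per hop): 0.0728081, 0.0278301, 0.327636, 0.0828506 ms; sum = 0.511125 ms.
Propagation delays (d/s per hop): 0.01125, 4.33333e-05, 2.03333e-05, 2.73e-05 ms; sum = 0.011341 ms.
End-to-end = 0.5225 ms.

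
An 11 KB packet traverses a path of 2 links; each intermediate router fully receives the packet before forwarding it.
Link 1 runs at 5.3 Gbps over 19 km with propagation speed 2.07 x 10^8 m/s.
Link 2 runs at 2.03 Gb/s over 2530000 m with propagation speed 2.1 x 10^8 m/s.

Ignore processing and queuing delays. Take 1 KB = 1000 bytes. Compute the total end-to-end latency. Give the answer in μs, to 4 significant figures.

L = 88000 bits.
Transmission delays (L/R per hop): 16.6038, 43.3498 μs; sum = 59.9535 μs.
Propagation delays (d/s per hop): 91.7874, 12047.6 μs; sum = 12139.4 μs.
End-to-end = 12200 μs.

12200 μs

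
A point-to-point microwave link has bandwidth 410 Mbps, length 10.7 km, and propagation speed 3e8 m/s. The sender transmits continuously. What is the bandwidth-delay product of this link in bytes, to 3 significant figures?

1830 bytes

Propagation delay = 10700 / 300000000 = 3.56667e-05 s.
BDP = R × t_prop = 410000000 × 3.56667e-05 = 14623.3 bits.
In bytes: 14623.3/8 = 1830 bytes.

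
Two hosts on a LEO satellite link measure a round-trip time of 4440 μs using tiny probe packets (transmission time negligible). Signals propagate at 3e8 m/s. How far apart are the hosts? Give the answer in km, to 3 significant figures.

One-way propagation = RTT/2 = 2220 μs.
d = s × t = 300000000 × 0.00222 = 666 km.

666 km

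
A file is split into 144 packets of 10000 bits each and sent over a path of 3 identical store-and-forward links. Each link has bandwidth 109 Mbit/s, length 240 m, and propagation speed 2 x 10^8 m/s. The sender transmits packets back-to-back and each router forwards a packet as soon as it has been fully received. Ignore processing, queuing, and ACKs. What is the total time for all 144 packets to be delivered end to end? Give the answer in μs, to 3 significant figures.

13400 μs

Per-hop transmission t_tx = L/R = 10000/109000000 = 91.7431 μs.
Per-hop propagation t_prop = 240/200000000 = 1.2 μs.
Pipeline fill: first packet needs 3·t_tx to clear all hops; remaining 143 packets each add one t_tx.
Total = (3+144-1)·t_tx + 3·t_prop = 146·91.7431 + 3·1.2 = 13400 μs.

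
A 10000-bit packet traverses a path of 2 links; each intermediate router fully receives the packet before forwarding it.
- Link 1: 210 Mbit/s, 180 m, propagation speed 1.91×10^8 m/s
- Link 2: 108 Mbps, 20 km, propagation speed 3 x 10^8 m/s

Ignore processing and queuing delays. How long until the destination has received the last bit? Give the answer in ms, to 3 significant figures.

0.208 ms

Transmission delays (L/R per hop): 0.047619, 0.0925926 ms; sum = 0.140212 ms.
Propagation delays (d/s per hop): 0.000942408, 0.0666667 ms; sum = 0.0676091 ms.
End-to-end = 0.208 ms.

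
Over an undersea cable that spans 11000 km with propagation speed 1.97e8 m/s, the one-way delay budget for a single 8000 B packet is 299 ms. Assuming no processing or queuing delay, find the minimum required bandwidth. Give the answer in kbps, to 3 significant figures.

263 kbps

L = 64000 bits.
Propagation delay = 11000000 / 197000000 = 55.8376 ms.
Transmission budget = 299 − 55.8376 = 243.162 ms.
R ≥ L / t_tx = 64000 bits / 0.243162 s = 263 kbps.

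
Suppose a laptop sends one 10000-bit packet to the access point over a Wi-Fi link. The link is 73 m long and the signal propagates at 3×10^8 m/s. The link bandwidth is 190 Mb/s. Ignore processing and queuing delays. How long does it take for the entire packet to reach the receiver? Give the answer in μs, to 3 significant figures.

52.9 μs

Transmission delay = L/R = 10000 / 190000000 = 52.6316 μs.
Propagation delay = d/s = 73 m / 300000000 m/s = 0.243333 μs.
Total = 52.9 μs.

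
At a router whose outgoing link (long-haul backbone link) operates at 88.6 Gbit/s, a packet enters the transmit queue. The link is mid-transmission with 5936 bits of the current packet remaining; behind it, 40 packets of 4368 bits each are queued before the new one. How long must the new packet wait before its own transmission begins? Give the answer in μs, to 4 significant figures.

2.039 μs

Each queued packet: L/R = 4368/88600000000 = 0.0493002 μs.
40 queued → 1.97201 μs.
Plus remaining 5936 bits of current packet: 0.0669977 μs.
Queuing delay = 2.039 μs.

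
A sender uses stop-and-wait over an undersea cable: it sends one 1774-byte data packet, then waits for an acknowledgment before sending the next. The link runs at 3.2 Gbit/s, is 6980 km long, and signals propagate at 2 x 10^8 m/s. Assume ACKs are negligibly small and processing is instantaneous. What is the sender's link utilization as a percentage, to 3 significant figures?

t_tx = L/R = 14192/3200000000 = 4.435e-06 s.
t_prop = 6980000/200000000 = 0.0349 s; RTT = 0.0698 s.
Cycle = t_tx + RTT = 0.0698044 s.
Utilization = t_tx / cycle = 4.435e-06/0.0698044 = 0.00635 %.

0.00635 %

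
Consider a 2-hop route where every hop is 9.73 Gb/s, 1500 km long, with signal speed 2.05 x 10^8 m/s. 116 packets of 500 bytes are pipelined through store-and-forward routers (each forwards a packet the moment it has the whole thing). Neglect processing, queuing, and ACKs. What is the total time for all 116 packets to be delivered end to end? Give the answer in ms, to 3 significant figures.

Per-hop transmission t_tx = L/R = 4000/9730000000 = 0.0004111 ms.
Per-hop propagation t_prop = 1500000/2.05e+08 = 7.31707 ms.
Pipeline fill: first packet needs 2·t_tx to clear all hops; remaining 115 packets each add one t_tx.
Total = (2+116-1)·t_tx + 2·t_prop = 117·0.0004111 + 2·7.31707 = 14.7 ms.

14.7 ms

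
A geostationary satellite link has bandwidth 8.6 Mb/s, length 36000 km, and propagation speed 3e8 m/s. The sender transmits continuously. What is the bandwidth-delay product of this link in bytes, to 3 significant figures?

129000 bytes

Propagation delay = 36000000 / 300000000 = 0.12 s.
BDP = R × t_prop = 8600000 × 0.12 = 1032000 bits.
In bytes: 1032000/8 = 129000 bytes.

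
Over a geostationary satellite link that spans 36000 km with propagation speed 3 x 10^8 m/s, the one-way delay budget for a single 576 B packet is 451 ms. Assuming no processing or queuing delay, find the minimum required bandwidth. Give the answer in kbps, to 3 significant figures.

13.9 kbps

L = 4608 bits.
Propagation delay = 36000000 / 300000000 = 120 ms.
Transmission budget = 451 − 120 = 331 ms.
R ≥ L / t_tx = 4608 bits / 0.331 s = 13.9 kbps.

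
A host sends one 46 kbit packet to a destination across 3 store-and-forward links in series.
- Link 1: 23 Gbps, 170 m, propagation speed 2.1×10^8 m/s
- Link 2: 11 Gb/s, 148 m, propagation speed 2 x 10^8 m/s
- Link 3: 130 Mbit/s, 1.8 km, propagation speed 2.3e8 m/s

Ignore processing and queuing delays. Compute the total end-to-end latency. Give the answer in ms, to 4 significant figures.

L = 46000 bits.
Transmission delays (L/R per hop): 0.002, 0.00418182, 0.353846 ms; sum = 0.360028 ms.
Propagation delays (d/s per hop): 0.000809524, 0.00074, 0.00782609 ms; sum = 0.00937561 ms.
End-to-end = 0.3694 ms.

0.3694 ms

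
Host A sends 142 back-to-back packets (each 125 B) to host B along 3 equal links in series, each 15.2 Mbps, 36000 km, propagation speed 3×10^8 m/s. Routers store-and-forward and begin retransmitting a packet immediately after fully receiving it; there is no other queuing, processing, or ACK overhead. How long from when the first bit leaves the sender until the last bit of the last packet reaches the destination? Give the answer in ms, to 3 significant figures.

Per-hop transmission t_tx = L/R = 1000/15200000 = 0.0657895 ms.
Per-hop propagation t_prop = 36000000/300000000 = 120 ms.
Pipeline fill: first packet needs 3·t_tx to clear all hops; remaining 141 packets each add one t_tx.
Total = (3+142-1)·t_tx + 3·t_prop = 144·0.0657895 + 3·120 = 369 ms.

369 ms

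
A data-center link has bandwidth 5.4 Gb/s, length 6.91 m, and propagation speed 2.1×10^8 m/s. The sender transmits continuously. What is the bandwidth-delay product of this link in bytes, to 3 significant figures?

22.2 bytes

Propagation delay = 6.91 / 210000000 = 3.29048e-08 s.
BDP = R × t_prop = 5400000000 × 3.29048e-08 = 177.686 bits.
In bytes: 177.686/8 = 22.2 bytes.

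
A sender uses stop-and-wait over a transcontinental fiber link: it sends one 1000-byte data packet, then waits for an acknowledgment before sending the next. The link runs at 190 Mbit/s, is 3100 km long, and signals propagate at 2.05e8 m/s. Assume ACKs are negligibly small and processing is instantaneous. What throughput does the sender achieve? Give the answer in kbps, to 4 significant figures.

t_tx = L/R = 8000/190000000 = 4.21053e-05 s.
t_prop = 3100000/2.05e+08 = 0.015122 s; RTT = 0.0302439 s.
Cycle = t_tx + RTT = 0.030286 s.
Throughput = L / cycle = 8000 / 0.030286 = 264.1 kbps.

264.1 kbps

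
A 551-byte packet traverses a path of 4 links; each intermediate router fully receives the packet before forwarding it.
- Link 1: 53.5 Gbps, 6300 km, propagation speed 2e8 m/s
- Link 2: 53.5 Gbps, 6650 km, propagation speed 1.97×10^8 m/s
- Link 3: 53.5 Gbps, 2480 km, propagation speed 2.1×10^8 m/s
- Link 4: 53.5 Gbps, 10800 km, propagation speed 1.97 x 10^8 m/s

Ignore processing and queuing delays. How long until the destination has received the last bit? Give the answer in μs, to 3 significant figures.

132000 μs

L = 551 × 8 = 4408 bits.
Transmission delay per hop = L/R = 4408/53500000000 = 0.0823925 μs; 4 hops → 0.32957 μs.
Propagation delays (d/s per hop): 31500, 33756.3, 11809.5, 54822.3 μs; sum = 131888 μs.
End-to-end = 132000 μs.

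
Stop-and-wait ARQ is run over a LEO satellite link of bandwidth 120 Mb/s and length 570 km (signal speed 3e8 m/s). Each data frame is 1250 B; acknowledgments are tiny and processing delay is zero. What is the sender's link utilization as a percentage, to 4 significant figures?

2.146 %

t_tx = L/R = 10000/120000000 = 8.33333e-05 s.
t_prop = 570000/300000000 = 0.0019 s; RTT = 0.0038 s.
Cycle = t_tx + RTT = 0.00388333 s.
Utilization = t_tx / cycle = 8.33333e-05/0.00388333 = 2.146 %.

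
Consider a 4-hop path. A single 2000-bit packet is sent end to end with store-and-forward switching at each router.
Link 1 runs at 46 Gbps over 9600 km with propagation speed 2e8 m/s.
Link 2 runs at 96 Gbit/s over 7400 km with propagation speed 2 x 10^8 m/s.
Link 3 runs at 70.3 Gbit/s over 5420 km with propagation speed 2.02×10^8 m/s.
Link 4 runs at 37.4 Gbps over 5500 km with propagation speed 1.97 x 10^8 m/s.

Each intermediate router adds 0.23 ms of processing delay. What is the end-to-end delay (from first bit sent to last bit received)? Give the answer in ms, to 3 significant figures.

Transmission delays (L/R per hop): 4.34783e-05, 2.08333e-05, 2.84495e-05, 5.34759e-05 ms; sum = 0.000146237 ms.
Propagation delays (d/s per hop): 48, 37, 26.8317, 27.9188 ms; sum = 139.75 ms.
Processing at 3 router(s): 3 × 0.23 ms = 0.69 ms.
End-to-end = 140 ms.

140 ms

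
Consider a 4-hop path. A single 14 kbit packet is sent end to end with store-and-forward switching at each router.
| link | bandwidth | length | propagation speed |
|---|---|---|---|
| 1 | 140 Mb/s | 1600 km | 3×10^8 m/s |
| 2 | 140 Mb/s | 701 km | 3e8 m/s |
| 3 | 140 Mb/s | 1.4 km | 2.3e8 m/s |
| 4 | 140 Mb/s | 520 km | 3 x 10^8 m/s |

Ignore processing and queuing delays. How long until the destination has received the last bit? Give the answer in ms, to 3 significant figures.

L = 14000 bits.
Transmission delay per hop = L/R = 14000/140000000 = 0.1 ms; 4 hops → 0.4 ms.
Propagation delays (d/s per hop): 5.33333, 2.33667, 0.00608696, 1.73333 ms; sum = 9.40942 ms.
End-to-end = 9.81 ms.

9.81 ms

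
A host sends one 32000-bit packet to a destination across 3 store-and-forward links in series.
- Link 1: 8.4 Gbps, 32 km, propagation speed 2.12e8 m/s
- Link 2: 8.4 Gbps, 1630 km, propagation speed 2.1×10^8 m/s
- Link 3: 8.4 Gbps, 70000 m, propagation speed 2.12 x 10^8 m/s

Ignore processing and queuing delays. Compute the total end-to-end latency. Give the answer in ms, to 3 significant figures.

8.25 ms

Transmission delay per hop = L/R = 32000/8400000000 = 0.00380952 ms; 3 hops → 0.0114286 ms.
Propagation delays (d/s per hop): 0.150943, 7.7619, 0.330189 ms; sum = 8.24304 ms.
End-to-end = 8.25 ms.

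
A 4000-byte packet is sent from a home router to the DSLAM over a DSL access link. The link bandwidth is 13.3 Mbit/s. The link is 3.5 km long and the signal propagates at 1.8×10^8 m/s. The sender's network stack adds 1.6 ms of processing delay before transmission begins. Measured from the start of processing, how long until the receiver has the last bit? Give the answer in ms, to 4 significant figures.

4.025 ms

L = 4000 × 8 = 32000 bits.
Transmission delay = L/R = 32000 / 13300000 = 2.40602 ms.
Propagation delay = d/s = 3500 m / 180000000 m/s = 0.0194444 ms.
Plus processing delay 1.6 ms = 1.6 ms.
Total = 4.025 ms.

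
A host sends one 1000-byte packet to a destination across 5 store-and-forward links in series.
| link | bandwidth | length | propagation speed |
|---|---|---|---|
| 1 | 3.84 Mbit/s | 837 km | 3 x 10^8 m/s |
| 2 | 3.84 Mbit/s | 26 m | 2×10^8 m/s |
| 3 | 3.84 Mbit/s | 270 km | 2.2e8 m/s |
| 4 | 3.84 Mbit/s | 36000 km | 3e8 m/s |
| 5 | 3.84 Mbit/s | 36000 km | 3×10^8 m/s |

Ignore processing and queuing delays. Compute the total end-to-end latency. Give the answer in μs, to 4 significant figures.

L = 1000 × 8 = 8000 bits.
Transmission delay per hop = L/R = 8000/3840000 = 2083.33 μs; 5 hops → 10416.7 μs.
Propagation delays (d/s per hop): 2790, 0.13, 1227.27, 120000, 120000 μs; sum = 244017 μs.
End-to-end = 254400 μs.

254400 μs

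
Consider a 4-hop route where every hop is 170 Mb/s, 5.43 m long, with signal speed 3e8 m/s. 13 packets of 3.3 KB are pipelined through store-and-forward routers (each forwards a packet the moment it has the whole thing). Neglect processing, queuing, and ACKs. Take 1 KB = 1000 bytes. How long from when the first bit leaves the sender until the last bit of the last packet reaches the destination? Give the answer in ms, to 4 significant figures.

Per-hop transmission t_tx = L/R = 26400/170000000 = 0.155294 ms.
Per-hop propagation t_prop = 5.43/300000000 = 1.81e-05 ms.
Pipeline fill: first packet needs 4·t_tx to clear all hops; remaining 12 packets each add one t_tx.
Total = (4+13-1)·t_tx + 4·t_prop = 16·0.155294 + 4·1.81e-05 = 2.485 ms.

2.485 ms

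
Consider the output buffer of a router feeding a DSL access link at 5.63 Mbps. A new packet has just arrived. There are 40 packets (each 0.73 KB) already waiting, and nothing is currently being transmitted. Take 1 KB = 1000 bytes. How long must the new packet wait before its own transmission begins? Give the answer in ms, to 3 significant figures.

41.5 ms

Each queued packet: L/R = 5840/5630000 = 1.0373 ms.
40 queued → 41.492 ms.
Queuing delay = 41.5 ms.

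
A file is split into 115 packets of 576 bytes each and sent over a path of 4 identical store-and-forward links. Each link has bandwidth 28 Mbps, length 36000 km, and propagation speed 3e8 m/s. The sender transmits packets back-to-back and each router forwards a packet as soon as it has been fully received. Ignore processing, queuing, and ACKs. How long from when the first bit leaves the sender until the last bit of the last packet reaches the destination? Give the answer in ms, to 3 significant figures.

499 ms

Per-hop transmission t_tx = L/R = 4608/28000000 = 0.164571 ms.
Per-hop propagation t_prop = 36000000/300000000 = 120 ms.
Pipeline fill: first packet needs 4·t_tx to clear all hops; remaining 114 packets each add one t_tx.
Total = (4+115-1)·t_tx + 4·t_prop = 118·0.164571 + 4·120 = 499 ms.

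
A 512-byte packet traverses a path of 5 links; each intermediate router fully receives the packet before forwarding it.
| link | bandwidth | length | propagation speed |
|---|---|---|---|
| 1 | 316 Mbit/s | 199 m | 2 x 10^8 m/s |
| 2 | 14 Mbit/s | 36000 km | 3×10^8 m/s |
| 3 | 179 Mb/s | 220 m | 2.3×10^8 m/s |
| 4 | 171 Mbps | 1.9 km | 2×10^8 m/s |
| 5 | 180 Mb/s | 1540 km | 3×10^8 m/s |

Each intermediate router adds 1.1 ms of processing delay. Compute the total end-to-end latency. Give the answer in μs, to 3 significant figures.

130000 μs

L = 512 × 8 = 4096 bits.
Transmission delays (L/R per hop): 12.962, 292.571, 22.8827, 23.9532, 22.7556 μs; sum = 375.125 μs.
Propagation delays (d/s per hop): 0.995, 120000, 0.956522, 9.5, 5133.33 μs; sum = 125145 μs.
Processing at 4 router(s): 4 × 1.1 ms = 4400 μs.
End-to-end = 130000 μs.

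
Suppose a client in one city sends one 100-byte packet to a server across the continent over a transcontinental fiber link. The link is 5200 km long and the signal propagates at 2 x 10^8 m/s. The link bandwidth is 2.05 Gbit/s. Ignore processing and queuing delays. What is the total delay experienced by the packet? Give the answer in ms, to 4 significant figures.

26.00 ms

L = 100 × 8 = 800 bits.
Transmission delay = L/R = 800 / 2.05e+09 = 0.000390244 ms.
Propagation delay = d/s = 5200000 m / 200000000 m/s = 26 ms.
Total = 26.00 ms.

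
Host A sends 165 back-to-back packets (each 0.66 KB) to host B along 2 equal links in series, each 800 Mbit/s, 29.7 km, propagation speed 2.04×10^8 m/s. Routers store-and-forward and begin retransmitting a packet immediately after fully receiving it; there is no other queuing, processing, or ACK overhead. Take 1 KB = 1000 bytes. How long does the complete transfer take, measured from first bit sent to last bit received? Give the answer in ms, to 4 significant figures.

1.387 ms

Per-hop transmission t_tx = L/R = 5280/800000000 = 0.0066 ms.
Per-hop propagation t_prop = 29700/204000000 = 0.145588 ms.
Pipeline fill: first packet needs 2·t_tx to clear all hops; remaining 164 packets each add one t_tx.
Total = (2+165-1)·t_tx + 2·t_prop = 166·0.0066 + 2·0.145588 = 1.387 ms.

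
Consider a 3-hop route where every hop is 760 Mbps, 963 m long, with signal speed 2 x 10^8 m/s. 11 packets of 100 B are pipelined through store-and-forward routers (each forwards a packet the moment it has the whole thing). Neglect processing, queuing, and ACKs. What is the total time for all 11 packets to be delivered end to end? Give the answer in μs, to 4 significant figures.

28.13 μs

Per-hop transmission t_tx = L/R = 800/760000000 = 1.05263 μs.
Per-hop propagation t_prop = 963/200000000 = 4.815 μs.
Pipeline fill: first packet needs 3·t_tx to clear all hops; remaining 10 packets each add one t_tx.
Total = (3+11-1)·t_tx + 3·t_prop = 13·1.05263 + 3·4.815 = 28.13 μs.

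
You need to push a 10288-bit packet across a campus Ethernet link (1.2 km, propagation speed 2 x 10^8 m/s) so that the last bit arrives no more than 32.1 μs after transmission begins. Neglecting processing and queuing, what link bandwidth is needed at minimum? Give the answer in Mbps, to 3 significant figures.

394 Mbps

Propagation delay = 1200 / 200000000 = 6 μs.
Transmission budget = 32.1 − 6 = 26.1 μs.
R ≥ L / t_tx = 10288 bits / 2.61e-05 s = 394 Mbps.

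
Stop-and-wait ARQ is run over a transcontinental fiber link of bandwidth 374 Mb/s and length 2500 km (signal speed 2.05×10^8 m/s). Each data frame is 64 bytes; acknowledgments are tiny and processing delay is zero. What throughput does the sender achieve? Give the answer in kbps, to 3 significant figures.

t_tx = L/R = 512/374000000 = 1.36898e-06 s.
t_prop = 2500000/2.05e+08 = 0.0121951 s; RTT = 0.0243902 s.
Cycle = t_tx + RTT = 0.0243916 s.
Throughput = L / cycle = 512 / 0.0243916 = 21.0 kbps.

21.0 kbps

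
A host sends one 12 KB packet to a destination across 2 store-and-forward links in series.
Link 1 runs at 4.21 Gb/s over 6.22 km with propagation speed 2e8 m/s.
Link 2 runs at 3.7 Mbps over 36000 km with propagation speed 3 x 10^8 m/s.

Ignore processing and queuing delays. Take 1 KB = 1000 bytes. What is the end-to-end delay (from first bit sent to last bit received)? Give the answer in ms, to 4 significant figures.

146.0 ms

L = 96000 bits.
Transmission delays (L/R per hop): 0.0228029, 25.9459 ms; sum = 25.9687 ms.
Propagation delays (d/s per hop): 0.0311, 120 ms; sum = 120.031 ms.
End-to-end = 146.0 ms.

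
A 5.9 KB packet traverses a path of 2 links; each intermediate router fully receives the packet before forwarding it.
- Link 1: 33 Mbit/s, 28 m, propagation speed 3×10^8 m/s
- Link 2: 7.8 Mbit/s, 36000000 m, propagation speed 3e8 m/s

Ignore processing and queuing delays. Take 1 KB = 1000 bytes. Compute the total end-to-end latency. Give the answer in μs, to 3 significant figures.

127000 μs

L = 47200 bits.
Transmission delays (L/R per hop): 1430.3, 6051.28 μs; sum = 7481.59 μs.
Propagation delays (d/s per hop): 0.0933333, 120000 μs; sum = 120000 μs.
End-to-end = 127000 μs.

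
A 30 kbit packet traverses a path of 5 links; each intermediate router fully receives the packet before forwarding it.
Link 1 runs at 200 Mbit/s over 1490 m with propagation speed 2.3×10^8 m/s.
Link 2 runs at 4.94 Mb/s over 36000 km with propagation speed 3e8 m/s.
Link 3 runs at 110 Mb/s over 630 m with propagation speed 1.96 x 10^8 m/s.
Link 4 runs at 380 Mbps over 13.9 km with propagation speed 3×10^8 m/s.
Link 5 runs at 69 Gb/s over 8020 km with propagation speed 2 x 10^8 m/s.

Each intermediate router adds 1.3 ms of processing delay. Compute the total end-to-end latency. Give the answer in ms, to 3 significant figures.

172 ms

L = 30000 bits.
Transmission delays (L/R per hop): 0.15, 6.07287, 0.272727, 0.0789474, 0.000434783 ms; sum = 6.57498 ms.
Propagation delays (d/s per hop): 0.00647826, 120, 0.00321429, 0.0463333, 40.1 ms; sum = 160.156 ms.
Processing at 4 router(s): 4 × 1.3 ms = 5.2 ms.
End-to-end = 172 ms.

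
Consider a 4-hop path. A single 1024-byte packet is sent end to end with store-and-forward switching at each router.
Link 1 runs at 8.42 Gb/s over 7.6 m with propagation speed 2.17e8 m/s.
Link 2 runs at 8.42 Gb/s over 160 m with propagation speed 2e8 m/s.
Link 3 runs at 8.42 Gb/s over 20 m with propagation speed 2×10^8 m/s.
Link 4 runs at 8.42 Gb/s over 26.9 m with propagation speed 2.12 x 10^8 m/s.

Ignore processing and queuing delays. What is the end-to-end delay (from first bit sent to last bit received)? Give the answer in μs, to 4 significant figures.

4.954 μs

L = 1024 × 8 = 8192 bits.
Transmission delay per hop = L/R = 8192/8420000000 = 0.972922 μs; 4 hops → 3.89169 μs.
Propagation delays (d/s per hop): 0.035023, 0.8, 0.1, 0.126887 μs; sum = 1.06191 μs.
End-to-end = 4.954 μs.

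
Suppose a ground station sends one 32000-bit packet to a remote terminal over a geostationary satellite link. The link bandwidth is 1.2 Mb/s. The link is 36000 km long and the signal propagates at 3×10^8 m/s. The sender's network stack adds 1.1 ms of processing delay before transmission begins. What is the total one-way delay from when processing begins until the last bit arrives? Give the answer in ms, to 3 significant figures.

148 ms

Transmission delay = L/R = 32000 / 1200000 = 26.6667 ms.
Propagation delay = d/s = 36000000 m / 300000000 m/s = 120 ms.
Plus processing delay 1.1 ms = 1.1 ms.
Total = 148 ms.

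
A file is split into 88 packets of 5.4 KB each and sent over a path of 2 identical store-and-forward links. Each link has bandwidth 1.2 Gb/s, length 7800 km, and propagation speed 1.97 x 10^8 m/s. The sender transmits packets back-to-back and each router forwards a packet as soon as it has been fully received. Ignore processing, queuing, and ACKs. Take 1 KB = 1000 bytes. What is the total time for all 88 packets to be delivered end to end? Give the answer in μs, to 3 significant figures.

Per-hop transmission t_tx = L/R = 43200/1200000000 = 36 μs.
Per-hop propagation t_prop = 7800000/197000000 = 39593.9 μs.
Pipeline fill: first packet needs 2·t_tx to clear all hops; remaining 87 packets each add one t_tx.
Total = (2+88-1)·t_tx + 2·t_prop = 89·36 + 2·39593.9 = 82400 μs.

82400 μs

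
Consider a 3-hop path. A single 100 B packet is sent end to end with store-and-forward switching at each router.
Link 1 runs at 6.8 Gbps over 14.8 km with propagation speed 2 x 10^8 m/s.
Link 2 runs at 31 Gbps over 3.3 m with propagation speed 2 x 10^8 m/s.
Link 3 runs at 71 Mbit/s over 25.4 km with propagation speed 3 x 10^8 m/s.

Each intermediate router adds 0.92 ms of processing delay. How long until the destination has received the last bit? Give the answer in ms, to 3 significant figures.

2.01 ms

L = 100 × 8 = 800 bits.
Transmission delays (L/R per hop): 0.000117647, 2.58065e-05, 0.0112676 ms; sum = 0.0114111 ms.
Propagation delays (d/s per hop): 0.074, 1.65e-05, 0.0846667 ms; sum = 0.158683 ms.
Processing at 2 router(s): 2 × 0.92 ms = 1.84 ms.
End-to-end = 2.01 ms.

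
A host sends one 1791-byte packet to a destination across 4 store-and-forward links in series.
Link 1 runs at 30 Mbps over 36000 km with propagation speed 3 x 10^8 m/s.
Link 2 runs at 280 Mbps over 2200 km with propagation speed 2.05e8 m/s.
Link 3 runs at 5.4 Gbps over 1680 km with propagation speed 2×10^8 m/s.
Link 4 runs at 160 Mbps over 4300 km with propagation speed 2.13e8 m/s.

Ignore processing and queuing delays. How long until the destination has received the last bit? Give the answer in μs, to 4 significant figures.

159900 μs

L = 1791 × 8 = 14328 bits.
Transmission delays (L/R per hop): 477.6, 51.1714, 2.65333, 89.55 μs; sum = 620.975 μs.
Propagation delays (d/s per hop): 120000, 10731.7, 8400, 20187.8 μs; sum = 159320 μs.
End-to-end = 159900 μs.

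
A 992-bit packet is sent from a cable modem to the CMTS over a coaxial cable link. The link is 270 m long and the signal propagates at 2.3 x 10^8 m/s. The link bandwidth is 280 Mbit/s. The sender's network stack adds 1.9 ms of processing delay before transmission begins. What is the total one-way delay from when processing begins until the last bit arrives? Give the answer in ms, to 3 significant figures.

Transmission delay = L/R = 992 / 280000000 = 0.00354286 ms.
Propagation delay = d/s = 270 m / 2.3e+08 m/s = 0.00117391 ms.
Plus processing delay 1.9 ms = 1.9 ms.
Total = 1.90 ms.

1.90 ms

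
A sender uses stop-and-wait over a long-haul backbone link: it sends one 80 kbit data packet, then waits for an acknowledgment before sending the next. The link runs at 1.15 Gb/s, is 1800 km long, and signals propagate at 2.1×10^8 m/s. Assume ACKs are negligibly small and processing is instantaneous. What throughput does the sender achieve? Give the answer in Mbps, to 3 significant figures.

4.65 Mbps

t_tx = L/R = 80000/1150000000 = 6.95652e-05 s.
t_prop = 1800000/210000000 = 0.00857143 s; RTT = 0.0171429 s.
Cycle = t_tx + RTT = 0.0172124 s.
Throughput = L / cycle = 80000 / 0.0172124 = 4.65 Mbps.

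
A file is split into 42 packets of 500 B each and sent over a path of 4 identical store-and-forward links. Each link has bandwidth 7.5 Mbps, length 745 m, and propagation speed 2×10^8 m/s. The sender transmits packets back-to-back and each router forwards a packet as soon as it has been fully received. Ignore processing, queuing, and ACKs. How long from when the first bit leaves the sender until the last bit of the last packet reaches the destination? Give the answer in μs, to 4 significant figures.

24010 μs

Per-hop transmission t_tx = L/R = 4000/7500000 = 533.333 μs.
Per-hop propagation t_prop = 745/200000000 = 3.725 μs.
Pipeline fill: first packet needs 4·t_tx to clear all hops; remaining 41 packets each add one t_tx.
Total = (4+42-1)·t_tx + 4·t_prop = 45·533.333 + 4·3.725 = 24010 μs.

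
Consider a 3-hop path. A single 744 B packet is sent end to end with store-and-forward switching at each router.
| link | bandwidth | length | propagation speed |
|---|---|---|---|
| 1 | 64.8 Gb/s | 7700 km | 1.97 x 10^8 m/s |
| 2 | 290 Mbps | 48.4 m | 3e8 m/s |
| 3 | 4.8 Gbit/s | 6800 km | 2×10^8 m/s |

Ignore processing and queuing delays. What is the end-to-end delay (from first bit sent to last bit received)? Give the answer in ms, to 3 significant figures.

73.1 ms

L = 744 × 8 = 5952 bits.
Transmission delays (L/R per hop): 9.18519e-05, 0.0205241, 0.00124 ms; sum = 0.021856 ms.
Propagation delays (d/s per hop): 39.0863, 0.000161333, 34 ms; sum = 73.0865 ms.
End-to-end = 73.1 ms.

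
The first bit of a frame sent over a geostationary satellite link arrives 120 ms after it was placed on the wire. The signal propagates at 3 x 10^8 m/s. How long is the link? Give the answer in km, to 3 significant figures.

36000 km

d = s × t_prop = 300000000 × 0.12 = 36000 km.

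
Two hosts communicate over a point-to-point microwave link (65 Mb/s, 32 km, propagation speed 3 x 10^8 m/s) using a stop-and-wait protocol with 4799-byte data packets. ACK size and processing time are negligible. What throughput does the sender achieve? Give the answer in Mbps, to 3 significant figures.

t_tx = L/R = 38392/65000000 = 0.000590646 s.
t_prop = 32000/300000000 = 0.000106667 s; RTT = 0.000213333 s.
Cycle = t_tx + RTT = 0.000803979 s.
Throughput = L / cycle = 38392 / 0.000803979 = 47.8 Mbps.

47.8 Mbps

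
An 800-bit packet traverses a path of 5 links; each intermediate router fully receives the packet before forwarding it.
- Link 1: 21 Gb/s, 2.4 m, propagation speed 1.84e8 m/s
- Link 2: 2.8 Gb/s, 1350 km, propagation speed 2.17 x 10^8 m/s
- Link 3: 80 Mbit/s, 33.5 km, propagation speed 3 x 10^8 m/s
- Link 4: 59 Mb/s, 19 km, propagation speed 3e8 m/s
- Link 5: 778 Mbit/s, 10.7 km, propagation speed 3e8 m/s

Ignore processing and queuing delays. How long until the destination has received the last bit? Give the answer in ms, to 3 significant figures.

6.46 ms

Transmission delays (L/R per hop): 3.80952e-05, 0.000285714, 0.01, 0.0135593, 0.00102828 ms; sum = 0.0249114 ms.
Propagation delays (d/s per hop): 1.30435e-05, 6.2212, 0.111667, 0.0633333, 0.0356667 ms; sum = 6.43188 ms.
End-to-end = 6.46 ms.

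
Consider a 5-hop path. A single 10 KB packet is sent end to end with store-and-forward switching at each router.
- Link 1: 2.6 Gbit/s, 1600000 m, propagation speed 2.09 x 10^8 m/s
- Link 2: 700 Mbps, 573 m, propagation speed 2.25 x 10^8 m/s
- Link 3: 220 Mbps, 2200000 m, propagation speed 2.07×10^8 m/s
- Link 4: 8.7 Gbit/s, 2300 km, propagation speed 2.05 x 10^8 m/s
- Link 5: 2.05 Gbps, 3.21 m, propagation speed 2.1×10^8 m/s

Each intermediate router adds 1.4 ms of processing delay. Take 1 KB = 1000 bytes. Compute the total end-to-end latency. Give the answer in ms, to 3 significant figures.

L = 80000 bits.
Transmission delays (L/R per hop): 0.0307692, 0.114286, 0.363636, 0.0091954, 0.0390244 ms; sum = 0.556911 ms.
Propagation delays (d/s per hop): 7.6555, 0.00254667, 10.628, 11.2195, 1.52857e-05 ms; sum = 29.5056 ms.
Processing at 4 router(s): 4 × 1.4 ms = 5.6 ms.
End-to-end = 35.7 ms.

35.7 ms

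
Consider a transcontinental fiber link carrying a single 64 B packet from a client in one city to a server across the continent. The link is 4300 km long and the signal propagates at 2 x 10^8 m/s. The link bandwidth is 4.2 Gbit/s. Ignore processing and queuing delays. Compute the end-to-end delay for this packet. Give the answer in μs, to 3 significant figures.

21500 μs

L = 64 × 8 = 512 bits.
Transmission delay = L/R = 512 / 4200000000 = 0.121905 μs.
Propagation delay = d/s = 4300000 m / 200000000 m/s = 21500 μs.
Total = 21500 μs.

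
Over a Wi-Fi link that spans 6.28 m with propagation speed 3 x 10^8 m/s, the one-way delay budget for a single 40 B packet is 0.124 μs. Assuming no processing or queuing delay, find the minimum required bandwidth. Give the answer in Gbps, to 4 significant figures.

3.105 Gbps

L = 320 bits.
Propagation delay = 6.28 / 300000000 = 0.0209333 μs.
Transmission budget = 0.124 − 0.0209333 = 0.103067 μs.
R ≥ L / t_tx = 320 bits / 1.03067e-07 s = 3.105 Gbps.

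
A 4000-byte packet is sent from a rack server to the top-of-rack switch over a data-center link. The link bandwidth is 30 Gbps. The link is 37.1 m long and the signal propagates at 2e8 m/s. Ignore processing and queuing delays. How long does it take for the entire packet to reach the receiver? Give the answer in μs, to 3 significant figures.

1.25 μs

L = 4000 × 8 = 32000 bits.
Transmission delay = L/R = 32000 / 30000000000 = 1.06667 μs.
Propagation delay = d/s = 37.1 m / 200000000 m/s = 0.1855 μs.
Total = 1.25 μs.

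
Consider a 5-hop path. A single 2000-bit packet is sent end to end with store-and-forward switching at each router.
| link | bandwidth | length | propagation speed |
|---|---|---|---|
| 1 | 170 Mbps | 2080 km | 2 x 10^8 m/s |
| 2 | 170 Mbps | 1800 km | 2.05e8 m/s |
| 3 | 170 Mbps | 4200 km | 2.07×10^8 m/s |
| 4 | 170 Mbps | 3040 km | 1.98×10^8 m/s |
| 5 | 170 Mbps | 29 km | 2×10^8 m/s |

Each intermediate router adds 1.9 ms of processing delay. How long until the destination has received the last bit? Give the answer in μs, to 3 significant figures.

Transmission delay per hop = L/R = 2000/170000000 = 11.7647 μs; 5 hops → 58.8235 μs.
Propagation delays (d/s per hop): 10400, 8780.49, 20289.9, 15353.5, 145 μs; sum = 54968.9 μs.
Processing at 4 router(s): 4 × 1.9 ms = 7600 μs.
End-to-end = 62600 μs.

62600 μs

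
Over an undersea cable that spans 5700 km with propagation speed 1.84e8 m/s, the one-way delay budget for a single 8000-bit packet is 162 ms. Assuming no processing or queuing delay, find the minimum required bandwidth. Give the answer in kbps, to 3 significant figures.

Propagation delay = 5700000 / 184000000 = 30.9783 ms.
Transmission budget = 162 − 30.9783 = 131.022 ms.
R ≥ L / t_tx = 8000 bits / 0.131022 s = 61.1 kbps.

61.1 kbps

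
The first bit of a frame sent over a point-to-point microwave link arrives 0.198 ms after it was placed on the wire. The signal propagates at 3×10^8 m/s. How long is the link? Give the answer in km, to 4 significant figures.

59.40 km

d = s × t_prop = 300000000 × 0.000198 = 59.40 km.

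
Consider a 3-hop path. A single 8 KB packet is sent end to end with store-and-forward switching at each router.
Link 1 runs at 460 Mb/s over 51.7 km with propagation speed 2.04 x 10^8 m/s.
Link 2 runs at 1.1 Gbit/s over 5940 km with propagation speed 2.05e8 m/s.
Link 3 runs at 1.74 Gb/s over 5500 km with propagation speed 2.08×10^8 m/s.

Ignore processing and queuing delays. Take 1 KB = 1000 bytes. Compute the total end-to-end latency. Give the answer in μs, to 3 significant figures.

L = 64000 bits.
Transmission delays (L/R per hop): 139.13, 58.1818, 36.7816 μs; sum = 234.094 μs.
Propagation delays (d/s per hop): 253.431, 28975.6, 26442.3 μs; sum = 55671.3 μs.
End-to-end = 55900 μs.

55900 μs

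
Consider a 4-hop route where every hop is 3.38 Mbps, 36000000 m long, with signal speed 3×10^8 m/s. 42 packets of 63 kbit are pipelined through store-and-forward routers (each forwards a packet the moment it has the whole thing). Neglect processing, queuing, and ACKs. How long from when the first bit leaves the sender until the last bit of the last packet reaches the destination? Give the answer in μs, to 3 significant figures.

Per-hop transmission t_tx = L/R = 63000/3380000 = 18639.1 μs.
Per-hop propagation t_prop = 36000000/300000000 = 120000 μs.
Pipeline fill: first packet needs 4·t_tx to clear all hops; remaining 41 packets each add one t_tx.
Total = (4+42-1)·t_tx + 4·t_prop = 45·18639.1 + 4·120000 = 1320000 μs.

1320000 μs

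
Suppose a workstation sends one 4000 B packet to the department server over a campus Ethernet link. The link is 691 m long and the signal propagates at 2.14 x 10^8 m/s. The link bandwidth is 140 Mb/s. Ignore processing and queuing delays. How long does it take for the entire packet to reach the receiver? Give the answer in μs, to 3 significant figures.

232 μs

L = 4000 × 8 = 32000 bits.
Transmission delay = L/R = 32000 / 140000000 = 228.571 μs.
Propagation delay = d/s = 691 m / 214000000 m/s = 3.22897 μs.
Total = 232 μs.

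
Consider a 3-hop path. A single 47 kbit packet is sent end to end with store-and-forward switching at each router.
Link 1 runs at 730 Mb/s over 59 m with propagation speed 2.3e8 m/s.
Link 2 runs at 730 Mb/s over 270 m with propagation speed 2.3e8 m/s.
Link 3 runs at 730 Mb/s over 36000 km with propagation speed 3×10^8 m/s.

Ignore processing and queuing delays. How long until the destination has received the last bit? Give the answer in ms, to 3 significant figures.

120 ms

L = 47000 bits.
Transmission delay per hop = L/R = 47000/730000000 = 0.0643836 ms; 3 hops → 0.193151 ms.
Propagation delays (d/s per hop): 0.000256522, 0.00117391, 120 ms; sum = 120.001 ms.
End-to-end = 120 ms.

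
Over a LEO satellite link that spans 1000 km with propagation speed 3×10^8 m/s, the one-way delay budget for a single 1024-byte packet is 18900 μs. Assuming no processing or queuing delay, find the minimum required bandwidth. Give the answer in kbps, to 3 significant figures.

L = 8192 bits.
Propagation delay = 1000000 / 300000000 = 3333.33 μs.
Transmission budget = 18900 − 3333.33 = 15566.7 μs.
R ≥ L / t_tx = 8192 bits / 0.0155667 s = 526 kbps.

526 kbps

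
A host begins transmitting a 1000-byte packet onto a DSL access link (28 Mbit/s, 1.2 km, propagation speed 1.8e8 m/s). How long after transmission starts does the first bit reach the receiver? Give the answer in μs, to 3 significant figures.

6.67 μs

First bit experiences only propagation delay: d/s = 1200/180000000 = 6.67 μs.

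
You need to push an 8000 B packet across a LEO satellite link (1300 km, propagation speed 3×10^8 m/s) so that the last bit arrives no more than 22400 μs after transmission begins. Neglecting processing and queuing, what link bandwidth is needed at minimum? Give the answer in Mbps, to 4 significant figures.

3.542 Mbps

L = 64000 bits.
Propagation delay = 1300000 / 300000000 = 4333.33 μs.
Transmission budget = 22400 − 4333.33 = 18066.7 μs.
R ≥ L / t_tx = 64000 bits / 0.0180667 s = 3.542 Mbps.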